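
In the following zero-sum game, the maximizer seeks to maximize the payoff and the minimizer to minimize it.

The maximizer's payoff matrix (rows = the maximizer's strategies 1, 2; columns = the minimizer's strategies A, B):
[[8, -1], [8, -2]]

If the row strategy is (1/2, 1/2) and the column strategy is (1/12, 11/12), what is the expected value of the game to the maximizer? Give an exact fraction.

Against (1/12, 11/12), each row's expected payoff is 1: -1/4; 2: -7/6.
Taking the (1/2, 1/2)-weighted average: (1/2)·(-1/4) + (1/2)·(-7/6) = -17/24.

-17/24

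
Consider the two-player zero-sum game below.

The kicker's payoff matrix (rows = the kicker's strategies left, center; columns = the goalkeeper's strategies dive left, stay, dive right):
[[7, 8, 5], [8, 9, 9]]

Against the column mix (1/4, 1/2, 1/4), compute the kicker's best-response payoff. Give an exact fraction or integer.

35/4

left: (7)·(1/4) + (8)·(1/2) + (5)·(1/4) = 7.
center: (8)·(1/4) + (9)·(1/2) + (9)·(1/4) = 35/4.
The best pure response is center with expected payoff 35/4.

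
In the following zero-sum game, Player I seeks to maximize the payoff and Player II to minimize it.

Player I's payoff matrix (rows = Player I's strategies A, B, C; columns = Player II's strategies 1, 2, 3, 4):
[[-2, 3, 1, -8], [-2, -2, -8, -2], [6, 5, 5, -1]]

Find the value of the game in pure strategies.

-1

Row minima: -8, -8, -1 → Player I's maximin is -1.
Column maxima: 6, 5, 5, -1 → Player II's minimax is -1.
They coincide at (C, 4), so the value is -1.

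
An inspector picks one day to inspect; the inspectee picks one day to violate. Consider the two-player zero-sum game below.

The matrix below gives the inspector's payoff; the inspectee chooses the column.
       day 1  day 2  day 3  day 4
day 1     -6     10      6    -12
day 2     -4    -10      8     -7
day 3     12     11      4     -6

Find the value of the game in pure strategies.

-6

Row minima: -12, -10, -6 → the inspector's maximin is -6.
Column maxima: 12, 11, 8, -6 → the inspectee's minimax is -6.
They coincide at (day 3, day 4), so the value is -6.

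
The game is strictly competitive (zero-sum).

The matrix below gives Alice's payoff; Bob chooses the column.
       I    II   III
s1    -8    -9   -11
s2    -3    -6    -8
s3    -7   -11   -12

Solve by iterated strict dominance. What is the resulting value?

Row s3 is strictly dominated by row s2 (-3>-7, -6>-11, -8>-12); eliminate s3.
Row s1 is strictly dominated by row s2 (-3>-8, -6>-9, -8>-11); eliminate s1.
Column I is strictly dominated by II for Bob (-6<-3); eliminate I.
Column II is strictly dominated by III for Bob (-8<-6); eliminate II.
Only (s2, III) remains, with payoff -8.

-8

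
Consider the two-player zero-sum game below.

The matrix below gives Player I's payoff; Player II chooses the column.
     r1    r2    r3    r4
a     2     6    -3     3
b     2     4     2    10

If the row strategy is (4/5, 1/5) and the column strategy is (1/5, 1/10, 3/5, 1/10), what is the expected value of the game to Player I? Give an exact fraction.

Against (1/5, 1/10, 3/5, 1/10), each row's expected payoff is a: -1/2; b: 3.
Taking the (4/5, 1/5)-weighted average: (4/5)·(-1/2) + (1/5)·(3) = 1/5.

1/5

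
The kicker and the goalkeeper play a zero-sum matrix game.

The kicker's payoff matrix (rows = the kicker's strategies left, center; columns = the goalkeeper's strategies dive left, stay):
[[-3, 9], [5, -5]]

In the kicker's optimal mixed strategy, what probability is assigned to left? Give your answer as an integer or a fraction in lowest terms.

5/11

Row minima are -3 and -5, so the kicker's maximin is -3; column maxima are 5 and 9, so the goalkeeper's minimax is 5. These differ, so the equilibrium is in mixed strategies.
Let the kicker play left with probability p. The goalkeeper is indifferent when −3p + 5(1−p) = 9p − 5(1−p), giving p = 5/11.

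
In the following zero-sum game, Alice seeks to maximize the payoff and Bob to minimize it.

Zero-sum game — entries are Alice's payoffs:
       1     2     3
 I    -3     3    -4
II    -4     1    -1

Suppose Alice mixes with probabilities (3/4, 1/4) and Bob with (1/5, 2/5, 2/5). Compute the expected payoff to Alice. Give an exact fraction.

Against (1/5, 2/5, 2/5), each row's expected payoff is I: -1; II: -4/5.
Taking the (3/4, 1/4)-weighted average: (3/4)·(-1) + (1/4)·(-4/5) = -19/20.

-19/20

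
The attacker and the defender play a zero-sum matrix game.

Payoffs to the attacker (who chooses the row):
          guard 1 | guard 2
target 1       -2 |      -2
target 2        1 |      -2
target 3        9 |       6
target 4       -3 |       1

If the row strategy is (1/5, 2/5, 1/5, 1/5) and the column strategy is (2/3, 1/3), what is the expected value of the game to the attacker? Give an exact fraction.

Against (2/3, 1/3), each row's expected payoff is target 1: -2; target 2: 0; target 3: 8; target 4: -5/3.
Taking the (1/5, 2/5, 1/5, 1/5)-weighted average: (1/5)·(-2) + (2/5)·(0) + (1/5)·(8) + (1/5)·(-5/3) = 13/15.

13/15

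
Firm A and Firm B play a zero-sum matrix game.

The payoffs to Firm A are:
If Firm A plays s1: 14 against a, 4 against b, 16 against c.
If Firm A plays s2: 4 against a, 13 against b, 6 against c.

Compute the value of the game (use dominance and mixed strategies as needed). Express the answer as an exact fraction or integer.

166/19

Column c is strictly dominated by a for Firm B (it gives Firm A more in every row).
The remaining 2×2 game on (s1, s2) × (a, b) has no saddle point. Let Firm A play s1 with probability p; indifference gives 14p + 4(1−p) = 4p + 13(1−p), so p = 9/19.
Similarly Firm B's optimal q on a is 9/19, and the value is 14·(9/19) + (4)·(10/19) = 166/19.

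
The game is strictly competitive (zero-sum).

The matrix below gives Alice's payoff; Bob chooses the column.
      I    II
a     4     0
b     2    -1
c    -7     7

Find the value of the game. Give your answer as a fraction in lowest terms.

14/9

Row b is strictly dominated by row a, so Alice never plays it.
The remaining 2×2 game on (a, c) × (I, II) has no saddle point. Let Alice play a with probability p; indifference gives 4p − 7(1−p) = 7(1−p), so p = 7/9.
Similarly Bob's optimal q on I is 7/18, and the value is 4·(7/18) + (0)·(11/18) = 14/9.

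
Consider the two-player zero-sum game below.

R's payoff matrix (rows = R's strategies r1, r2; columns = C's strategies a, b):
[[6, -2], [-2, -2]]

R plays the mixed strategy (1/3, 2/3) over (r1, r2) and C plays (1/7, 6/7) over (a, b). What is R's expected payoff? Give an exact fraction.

Against (1/7, 6/7), each row's expected payoff is r1: -6/7; r2: -2.
Taking the (1/3, 2/3)-weighted average: (1/3)·(-6/7) + (2/3)·(-2) = -34/21.

-34/21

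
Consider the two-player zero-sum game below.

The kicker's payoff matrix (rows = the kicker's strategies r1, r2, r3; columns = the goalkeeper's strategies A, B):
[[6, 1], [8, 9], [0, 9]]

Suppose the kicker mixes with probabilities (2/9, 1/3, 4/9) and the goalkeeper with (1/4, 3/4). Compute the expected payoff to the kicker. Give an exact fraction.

Against (1/4, 3/4), each row's expected payoff is r1: 9/4; r2: 35/4; r3: 27/4.
Taking the (2/9, 1/3, 4/9)-weighted average: (2/9)·(9/4) + (1/3)·(35/4) + (4/9)·(27/4) = 77/12.

77/12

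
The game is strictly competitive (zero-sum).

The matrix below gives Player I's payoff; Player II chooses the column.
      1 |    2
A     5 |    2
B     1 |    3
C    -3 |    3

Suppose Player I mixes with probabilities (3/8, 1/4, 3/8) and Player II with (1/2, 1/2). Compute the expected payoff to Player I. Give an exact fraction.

29/16

Against (1/2, 1/2), each row's expected payoff is A: 7/2; B: 2; C: 0.
Taking the (3/8, 1/4, 3/8)-weighted average: (3/8)·(7/2) + (1/4)·(2) + (3/8)·(0) = 29/16.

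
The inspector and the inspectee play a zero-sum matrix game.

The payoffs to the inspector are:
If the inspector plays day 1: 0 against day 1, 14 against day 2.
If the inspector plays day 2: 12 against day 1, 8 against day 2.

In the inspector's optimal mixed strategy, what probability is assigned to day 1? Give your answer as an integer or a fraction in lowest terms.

Row minima are 0 and 8, so the inspector's maximin is 8; column maxima are 12 and 14, so the inspectee's minimax is 12. These differ, so the equilibrium is in mixed strategies.
Let the inspector play day 1 with probability p. The inspectee is indifferent when 12(1−p) = 14p + 8(1−p), giving p = 2/9.

2/9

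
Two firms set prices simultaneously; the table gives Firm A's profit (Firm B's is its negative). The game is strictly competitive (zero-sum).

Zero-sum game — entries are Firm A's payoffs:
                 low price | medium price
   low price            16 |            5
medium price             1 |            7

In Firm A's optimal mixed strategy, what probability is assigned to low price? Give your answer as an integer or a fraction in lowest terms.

6/17

Row minima are 5 and 1, so Firm A's maximin is 5; column maxima are 16 and 7, so Firm B's minimax is 7. These differ, so the equilibrium is in mixed strategies.
Let Firm A play low price with probability p. Firm B is indifferent when 16p + (1−p) = 5p + 7(1−p), giving p = 6/17.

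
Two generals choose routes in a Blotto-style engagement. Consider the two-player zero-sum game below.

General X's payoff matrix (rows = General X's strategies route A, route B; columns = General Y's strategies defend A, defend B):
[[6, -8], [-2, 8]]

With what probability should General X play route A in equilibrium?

5/12

Row minima are -8 and -2, so General X's maximin is -2; column maxima are 6 and 8, so General Y's minimax is 6. These differ, so the equilibrium is in mixed strategies.
Let General X play route A with probability p. General Y is indifferent when 6p − 2(1−p) = −8p + 8(1−p), giving p = 5/12.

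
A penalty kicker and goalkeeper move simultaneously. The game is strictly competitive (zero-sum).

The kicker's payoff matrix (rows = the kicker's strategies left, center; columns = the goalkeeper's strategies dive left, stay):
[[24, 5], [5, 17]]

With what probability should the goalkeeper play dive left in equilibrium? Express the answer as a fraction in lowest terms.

12/31

Row minima are 5 and 5, so the kicker's maximin is 5; column maxima are 24 and 17, so the goalkeeper's minimax is 17. These differ, so the equilibrium is in mixed strategies.
Let the goalkeeper play dive left with probability q. The kicker is indifferent when 24q + 5(1−q) = 5q + 17(1−q), giving q = 12/31.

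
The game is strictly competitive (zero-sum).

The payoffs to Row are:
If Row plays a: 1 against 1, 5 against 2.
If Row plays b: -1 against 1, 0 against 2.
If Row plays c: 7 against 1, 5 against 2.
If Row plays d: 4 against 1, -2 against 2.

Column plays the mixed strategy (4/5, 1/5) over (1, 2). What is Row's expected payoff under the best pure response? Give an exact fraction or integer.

33/5

a: (1)·(4/5) + (5)·(1/5) = 9/5.
b: (-1)·(4/5) + (0)·(1/5) = -4/5.
c: (7)·(4/5) + (5)·(1/5) = 33/5.
d: (4)·(4/5) + (-2)·(1/5) = 14/5.
The best pure response is c with expected payoff 33/5.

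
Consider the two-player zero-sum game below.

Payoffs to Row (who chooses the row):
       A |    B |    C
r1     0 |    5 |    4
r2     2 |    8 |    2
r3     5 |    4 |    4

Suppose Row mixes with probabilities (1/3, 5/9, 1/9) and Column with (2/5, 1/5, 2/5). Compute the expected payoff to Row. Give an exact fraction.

47/15

Against (2/5, 1/5, 2/5), each row's expected payoff is r1: 13/5; r2: 16/5; r3: 22/5.
Taking the (1/3, 5/9, 1/9)-weighted average: (1/3)·(13/5) + (5/9)·(16/5) + (1/9)·(22/5) = 47/15.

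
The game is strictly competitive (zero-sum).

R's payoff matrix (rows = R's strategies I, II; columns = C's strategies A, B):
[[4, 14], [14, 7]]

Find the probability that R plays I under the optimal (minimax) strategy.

7/17

Row minima are 4 and 7, so R's maximin is 7; column maxima are 14 and 14, so C's minimax is 14. These differ, so the equilibrium is in mixed strategies.
Let R play I with probability p. C is indifferent when 4p + 14(1−p) = 14p + 7(1−p), giving p = 7/17.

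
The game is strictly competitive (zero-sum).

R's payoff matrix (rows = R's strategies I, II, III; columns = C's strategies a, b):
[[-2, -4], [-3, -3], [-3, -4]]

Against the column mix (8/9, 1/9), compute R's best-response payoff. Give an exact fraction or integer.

-20/9

I: (-2)·(8/9) + (-4)·(1/9) = -20/9.
II: (-3)·(8/9) + (-3)·(1/9) = -3.
III: (-3)·(8/9) + (-4)·(1/9) = -28/9.
The best pure response is I with expected payoff -20/9.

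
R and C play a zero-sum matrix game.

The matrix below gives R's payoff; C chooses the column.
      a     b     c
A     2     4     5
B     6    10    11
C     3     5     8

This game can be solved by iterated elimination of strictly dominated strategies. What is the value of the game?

Row C is strictly dominated by row B (6>3, 10>5, 11>8); eliminate C.
Row A is strictly dominated by row B (6>2, 10>4, 11>5); eliminate A.
Column b is strictly dominated by a for C (6<10); eliminate b.
Column c is strictly dominated by a for C (6<11); eliminate c.
Only (B, a) remains, with payoff 6.

6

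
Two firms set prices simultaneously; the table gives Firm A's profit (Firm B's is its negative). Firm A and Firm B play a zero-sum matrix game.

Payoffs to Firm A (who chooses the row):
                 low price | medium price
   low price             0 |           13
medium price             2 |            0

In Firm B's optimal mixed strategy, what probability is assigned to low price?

13/15

Row minima are 0 and 0, so Firm A's maximin is 0; column maxima are 2 and 13, so Firm B's minimax is 2. These differ, so the equilibrium is in mixed strategies.
Let Firm B play low price with probability q. Firm A is indifferent when 13(1−q) = 2q, giving q = 13/15.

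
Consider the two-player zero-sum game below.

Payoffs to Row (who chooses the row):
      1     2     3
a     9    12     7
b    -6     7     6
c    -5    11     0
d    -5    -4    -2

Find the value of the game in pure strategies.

Row minima: 7, -6, -5, -5 → Row's maximin is 7.
Column maxima: 9, 12, 7 → Column's minimax is 7.
They coincide at (a, 3), so the value is 7.

7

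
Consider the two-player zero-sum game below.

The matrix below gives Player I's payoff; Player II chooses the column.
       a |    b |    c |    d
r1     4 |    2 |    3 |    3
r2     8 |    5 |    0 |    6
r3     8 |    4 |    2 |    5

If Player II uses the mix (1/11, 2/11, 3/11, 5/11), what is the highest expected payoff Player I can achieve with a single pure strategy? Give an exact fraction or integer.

48/11

r1: (4)·(1/11) + (2)·(2/11) + (3)·(3/11) + (3)·(5/11) = 32/11.
r2: (8)·(1/11) + (5)·(2/11) + (0)·(3/11) + (6)·(5/11) = 48/11.
r3: (8)·(1/11) + (4)·(2/11) + (2)·(3/11) + (5)·(5/11) = 47/11.
The best pure response is r2 with expected payoff 48/11.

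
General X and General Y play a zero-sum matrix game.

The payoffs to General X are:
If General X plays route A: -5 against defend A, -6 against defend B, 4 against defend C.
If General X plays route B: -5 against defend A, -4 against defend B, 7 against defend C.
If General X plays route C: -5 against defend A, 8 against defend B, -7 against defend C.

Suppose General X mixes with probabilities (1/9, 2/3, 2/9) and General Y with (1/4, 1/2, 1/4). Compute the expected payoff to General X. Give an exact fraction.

-41/36

Against (1/4, 1/2, 1/4), each row's expected payoff is route A: -13/4; route B: -3/2; route C: 1.
Taking the (1/9, 2/3, 2/9)-weighted average: (1/9)·(-13/4) + (2/3)·(-3/2) + (2/9)·(1) = -41/36.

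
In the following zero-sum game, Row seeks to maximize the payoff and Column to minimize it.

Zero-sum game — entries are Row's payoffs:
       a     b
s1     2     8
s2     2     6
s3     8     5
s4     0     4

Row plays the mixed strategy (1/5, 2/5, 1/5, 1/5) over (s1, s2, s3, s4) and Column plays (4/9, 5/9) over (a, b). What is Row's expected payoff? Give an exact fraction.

67/15

Against (4/9, 5/9), each row's expected payoff is s1: 16/3; s2: 38/9; s3: 19/3; s4: 20/9.
Taking the (1/5, 2/5, 1/5, 1/5)-weighted average: (1/5)·(16/3) + (2/5)·(38/9) + (1/5)·(19/3) + (1/5)·(20/9) = 67/15.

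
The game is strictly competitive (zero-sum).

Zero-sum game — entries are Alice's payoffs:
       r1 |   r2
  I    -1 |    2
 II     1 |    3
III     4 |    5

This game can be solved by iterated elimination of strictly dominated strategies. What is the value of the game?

Column r2 is strictly dominated by r1 for Bob (-1<2, 1<3, 4<5); eliminate r2.
Row I is strictly dominated by row II (1>-1); eliminate I.
Row II is strictly dominated by row III (4>1); eliminate II.
Only (III, r1) remains, with payoff 4.

4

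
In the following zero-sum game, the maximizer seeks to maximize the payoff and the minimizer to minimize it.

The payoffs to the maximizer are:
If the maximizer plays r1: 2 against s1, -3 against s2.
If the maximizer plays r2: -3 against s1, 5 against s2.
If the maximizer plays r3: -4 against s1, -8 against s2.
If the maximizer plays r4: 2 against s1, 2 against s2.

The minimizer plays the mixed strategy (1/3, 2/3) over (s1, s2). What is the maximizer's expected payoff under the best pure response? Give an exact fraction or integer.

r1: (2)·(1/3) + (-3)·(2/3) = -4/3.
r2: (-3)·(1/3) + (5)·(2/3) = 7/3.
r3: (-4)·(1/3) + (-8)·(2/3) = -20/3.
r4: (2)·(1/3) + (2)·(2/3) = 2.
The best pure response is r2 with expected payoff 7/3.

7/3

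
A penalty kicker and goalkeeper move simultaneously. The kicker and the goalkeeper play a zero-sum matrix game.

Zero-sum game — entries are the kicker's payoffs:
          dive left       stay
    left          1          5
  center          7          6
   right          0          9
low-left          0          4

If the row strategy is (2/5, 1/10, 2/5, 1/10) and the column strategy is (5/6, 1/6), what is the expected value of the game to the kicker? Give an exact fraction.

121/60

Against (5/6, 1/6), each row's expected payoff is left: 5/3; center: 41/6; right: 3/2; low-left: 2/3.
Taking the (2/5, 1/10, 2/5, 1/10)-weighted average: (2/5)·(5/3) + (1/10)·(41/6) + (2/5)·(3/2) + (1/10)·(2/3) = 121/60.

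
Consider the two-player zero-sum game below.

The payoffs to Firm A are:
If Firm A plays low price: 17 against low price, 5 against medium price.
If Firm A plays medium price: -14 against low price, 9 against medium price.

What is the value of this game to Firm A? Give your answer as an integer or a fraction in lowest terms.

Row minima are 5 and -14, so Firm A's maximin is 5; column maxima are 17 and 9, so Firm B's minimax is 9. These differ, so the equilibrium is in mixed strategies.
Let Firm A play low price with probability p. Firm B is indifferent when 17p − 14(1−p) = 5p + 9(1−p), giving p = 23/35.
Let Firm B play low price with probability q. Firm A is indifferent when 17q + 5(1−q) = −14q + 9(1−q), giving q = 4/35.
The value is 17·(4/35) + (5)·(31/35) = 223/35.

223/35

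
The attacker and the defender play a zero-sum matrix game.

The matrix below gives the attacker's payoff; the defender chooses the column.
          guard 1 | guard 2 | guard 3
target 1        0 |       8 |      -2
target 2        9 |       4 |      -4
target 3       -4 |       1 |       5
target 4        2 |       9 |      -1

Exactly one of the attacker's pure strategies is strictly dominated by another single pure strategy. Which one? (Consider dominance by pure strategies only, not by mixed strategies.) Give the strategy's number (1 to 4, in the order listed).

Compare target 1 with target 4: 2 > 0, 9 > 8, -1 > -2.
So target 4 strictly dominates target 1 for the attacker; target 1 is strictly dominated.

1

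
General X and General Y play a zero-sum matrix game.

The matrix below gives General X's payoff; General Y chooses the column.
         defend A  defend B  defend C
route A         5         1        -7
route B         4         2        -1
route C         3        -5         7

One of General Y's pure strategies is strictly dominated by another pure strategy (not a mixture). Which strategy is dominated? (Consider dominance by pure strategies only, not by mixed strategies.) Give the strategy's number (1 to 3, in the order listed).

General Y prefers columns that give General X less. Compare defend A with defend B: 1 < 5, 2 < 4, -5 < 3.
So defend B strictly dominates defend A for General Y; defend A is strictly dominated.

1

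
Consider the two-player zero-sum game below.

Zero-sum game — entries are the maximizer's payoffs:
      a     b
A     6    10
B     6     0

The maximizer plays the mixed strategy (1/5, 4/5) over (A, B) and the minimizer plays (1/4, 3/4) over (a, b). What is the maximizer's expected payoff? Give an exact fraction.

3

Against (1/4, 3/4), each row's expected payoff is A: 9; B: 3/2.
Taking the (1/5, 4/5)-weighted average: (1/5)·(9) + (4/5)·(3/2) = 3.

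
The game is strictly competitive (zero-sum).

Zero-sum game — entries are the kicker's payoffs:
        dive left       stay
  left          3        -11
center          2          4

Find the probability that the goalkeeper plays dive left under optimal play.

Row minima are -11 and 2, so the kicker's maximin is 2; column maxima are 3 and 4, so the goalkeeper's minimax is 3. These differ, so the equilibrium is in mixed strategies.
Let the goalkeeper play dive left with probability q. The kicker is indifferent when 3q − 11(1−q) = 2q + 4(1−q), giving q = 15/16.

15/16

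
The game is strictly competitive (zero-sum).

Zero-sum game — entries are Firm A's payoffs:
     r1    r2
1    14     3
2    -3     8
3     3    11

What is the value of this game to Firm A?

Row 2 is strictly dominated by row 3, so Firm A never plays it.
The remaining 2×2 game on (1, 3) × (r1, r2) has no saddle point. Let Firm A play 1 with probability p; indifference gives 14p + 3(1−p) = 3p + 11(1−p), so p = 8/19.
Similarly Firm B's optimal q on r1 is 8/19, and the value is 14·(8/19) + (3)·(11/19) = 145/19.

145/19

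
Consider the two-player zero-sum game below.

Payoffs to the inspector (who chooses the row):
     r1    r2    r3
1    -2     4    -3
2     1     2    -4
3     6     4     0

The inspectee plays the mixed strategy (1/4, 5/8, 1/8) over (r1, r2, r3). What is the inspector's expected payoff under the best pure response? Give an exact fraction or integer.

1: (-2)·(1/4) + (4)·(5/8) + (-3)·(1/8) = 13/8.
2: (1)·(1/4) + (2)·(5/8) + (-4)·(1/8) = 1.
3: (6)·(1/4) + (4)·(5/8) + (0)·(1/8) = 4.
The best pure response is 3 with expected payoff 4.

4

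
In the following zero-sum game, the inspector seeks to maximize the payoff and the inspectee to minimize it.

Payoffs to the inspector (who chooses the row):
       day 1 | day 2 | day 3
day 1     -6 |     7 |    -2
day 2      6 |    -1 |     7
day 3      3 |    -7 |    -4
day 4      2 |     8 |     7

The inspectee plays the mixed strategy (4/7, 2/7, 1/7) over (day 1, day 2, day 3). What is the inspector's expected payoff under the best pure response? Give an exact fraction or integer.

31/7

day 1: (-6)·(4/7) + (7)·(2/7) + (-2)·(1/7) = -12/7.
day 2: (6)·(4/7) + (-1)·(2/7) + (7)·(1/7) = 29/7.
day 3: (3)·(4/7) + (-7)·(2/7) + (-4)·(1/7) = -6/7.
day 4: (2)·(4/7) + (8)·(2/7) + (7)·(1/7) = 31/7.
The best pure response is day 4 with expected payoff 31/7.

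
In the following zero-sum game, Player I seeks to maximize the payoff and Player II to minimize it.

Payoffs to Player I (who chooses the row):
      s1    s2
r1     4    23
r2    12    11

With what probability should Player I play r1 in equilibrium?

1/20

Row minima are 4 and 11, so Player I's maximin is 11; column maxima are 12 and 23, so Player II's minimax is 12. These differ, so the equilibrium is in mixed strategies.
Let Player I play r1 with probability p. Player II is indifferent when 4p + 12(1−p) = 23p + 11(1−p), giving p = 1/20.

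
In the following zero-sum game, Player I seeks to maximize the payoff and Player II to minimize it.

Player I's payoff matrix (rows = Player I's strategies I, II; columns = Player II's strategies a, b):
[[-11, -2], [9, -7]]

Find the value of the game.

-19/5

Row minima are -11 and -7, so Player I's maximin is -7; column maxima are 9 and -2, so Player II's minimax is -2. These differ, so the equilibrium is in mixed strategies.
Let Player I play I with probability p. Player II is indifferent when −11p + 9(1−p) = −2p − 7(1−p), giving p = 16/25.
Let Player II play a with probability q. Player I is indifferent when −11q − 2(1−q) = 9q − 7(1−q), giving q = 1/5.
The value is -11·(1/5) + (-2)·(4/5) = -19/5.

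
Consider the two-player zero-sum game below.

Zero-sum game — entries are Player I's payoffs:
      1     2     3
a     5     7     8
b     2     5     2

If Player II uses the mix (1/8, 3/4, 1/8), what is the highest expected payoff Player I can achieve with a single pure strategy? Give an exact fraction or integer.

a: (5)·(1/8) + (7)·(3/4) + (8)·(1/8) = 55/8.
b: (2)·(1/8) + (5)·(3/4) + (2)·(1/8) = 17/4.
The best pure response is a with expected payoff 55/8.

55/8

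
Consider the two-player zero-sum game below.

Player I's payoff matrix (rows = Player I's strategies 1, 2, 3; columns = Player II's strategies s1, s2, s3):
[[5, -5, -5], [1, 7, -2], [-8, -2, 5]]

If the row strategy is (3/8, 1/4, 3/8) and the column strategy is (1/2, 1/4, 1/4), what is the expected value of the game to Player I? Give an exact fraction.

-25/32

Against (1/2, 1/4, 1/4), each row's expected payoff is 1: 0; 2: 7/4; 3: -13/4.
Taking the (3/8, 1/4, 3/8)-weighted average: (3/8)·(0) + (1/4)·(7/4) + (3/8)·(-13/4) = -25/32.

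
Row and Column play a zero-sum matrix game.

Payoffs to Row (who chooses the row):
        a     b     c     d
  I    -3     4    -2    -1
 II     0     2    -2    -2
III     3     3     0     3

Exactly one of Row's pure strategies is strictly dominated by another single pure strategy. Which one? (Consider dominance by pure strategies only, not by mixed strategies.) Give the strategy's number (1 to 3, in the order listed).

Compare II with III: 3 > 0, 3 > 2, 0 > -2, 3 > -2.
So III strictly dominates II for Row; II is strictly dominated.

2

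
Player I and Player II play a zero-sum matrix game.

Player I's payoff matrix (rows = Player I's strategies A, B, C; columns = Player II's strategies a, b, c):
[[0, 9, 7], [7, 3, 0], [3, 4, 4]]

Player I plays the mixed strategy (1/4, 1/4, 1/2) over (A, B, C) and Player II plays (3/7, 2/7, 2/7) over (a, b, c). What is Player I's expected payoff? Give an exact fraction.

Against (3/7, 2/7, 2/7), each row's expected payoff is A: 32/7; B: 27/7; C: 25/7.
Taking the (1/4, 1/4, 1/2)-weighted average: (1/4)·(32/7) + (1/4)·(27/7) + (1/2)·(25/7) = 109/28.

109/28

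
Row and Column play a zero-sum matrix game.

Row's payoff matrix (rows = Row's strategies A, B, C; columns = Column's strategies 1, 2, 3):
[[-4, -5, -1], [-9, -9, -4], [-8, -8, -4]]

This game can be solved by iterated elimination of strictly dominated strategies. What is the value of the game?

-5

Row C is strictly dominated by row A (-4>-8, -5>-8, -1>-4); eliminate C.
Row B is strictly dominated by row A (-4>-9, -5>-9, -1>-4); eliminate B.
Column 3 is strictly dominated by 1 for Column (-4<-1); eliminate 3.
Column 1 is strictly dominated by 2 for Column (-5<-4); eliminate 1.
Only (A, 2) remains, with payoff -5.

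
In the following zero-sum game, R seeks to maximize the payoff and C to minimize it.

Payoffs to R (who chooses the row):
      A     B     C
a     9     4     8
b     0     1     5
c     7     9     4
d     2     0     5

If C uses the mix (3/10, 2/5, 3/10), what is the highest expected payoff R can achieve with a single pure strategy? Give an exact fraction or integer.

a: (9)·(3/10) + (4)·(2/5) + (8)·(3/10) = 67/10.
b: (0)·(3/10) + (1)·(2/5) + (5)·(3/10) = 19/10.
c: (7)·(3/10) + (9)·(2/5) + (4)·(3/10) = 69/10.
d: (2)·(3/10) + (0)·(2/5) + (5)·(3/10) = 21/10.
The best pure response is c with expected payoff 69/10.

69/10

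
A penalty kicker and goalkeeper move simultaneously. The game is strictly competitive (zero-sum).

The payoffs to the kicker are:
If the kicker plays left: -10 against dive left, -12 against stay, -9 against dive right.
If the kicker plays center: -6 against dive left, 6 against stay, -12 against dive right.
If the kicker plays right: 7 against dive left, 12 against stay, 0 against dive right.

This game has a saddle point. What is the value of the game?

0

Row minima: -12, -12, 0 → the kicker's maximin is 0.
Column maxima: 7, 12, 0 → the goalkeeper's minimax is 0.
They coincide at (right, dive right), so the value is 0.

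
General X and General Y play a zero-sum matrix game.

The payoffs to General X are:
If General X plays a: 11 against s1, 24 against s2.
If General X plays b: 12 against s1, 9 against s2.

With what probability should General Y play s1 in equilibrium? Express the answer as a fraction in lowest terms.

Row minima are 11 and 9, so General X's maximin is 11; column maxima are 12 and 24, so General Y's minimax is 12. These differ, so the equilibrium is in mixed strategies.
Let General Y play s1 with probability q. General X is indifferent when 11q + 24(1−q) = 12q + 9(1−q), giving q = 15/16.

15/16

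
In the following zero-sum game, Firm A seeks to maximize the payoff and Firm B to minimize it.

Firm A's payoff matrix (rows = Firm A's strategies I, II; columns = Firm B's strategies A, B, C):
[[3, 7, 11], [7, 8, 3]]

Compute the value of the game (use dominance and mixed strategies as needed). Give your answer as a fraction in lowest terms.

17/3

Column B is strictly dominated by A for Firm B (it gives Firm A more in every row).
The remaining 2×2 game on (I, II) × (A, C) has no saddle point. Let Firm A play I with probability p; indifference gives 3p + 7(1−p) = 11p + 3(1−p), so p = 1/3.
Similarly Firm B's optimal q on A is 2/3, and the value is 3·(2/3) + (11)·(1/3) = 17/3.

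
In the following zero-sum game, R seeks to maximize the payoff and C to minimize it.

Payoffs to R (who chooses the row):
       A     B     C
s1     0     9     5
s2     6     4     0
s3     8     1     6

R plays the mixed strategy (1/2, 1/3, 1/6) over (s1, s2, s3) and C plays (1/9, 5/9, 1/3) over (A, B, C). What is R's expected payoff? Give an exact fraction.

Against (1/9, 5/9, 1/3), each row's expected payoff is s1: 20/3; s2: 26/9; s3: 31/9.
Taking the (1/2, 1/3, 1/6)-weighted average: (1/2)·(20/3) + (1/3)·(26/9) + (1/6)·(31/9) = 263/54.

263/54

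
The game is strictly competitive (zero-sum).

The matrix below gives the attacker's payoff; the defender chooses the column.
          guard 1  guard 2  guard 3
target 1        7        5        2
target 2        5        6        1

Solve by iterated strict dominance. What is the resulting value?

2

Column guard 1 is strictly dominated by guard 3 for the defender (2<7, 1<5); eliminate guard 1.
Column guard 2 is strictly dominated by guard 3 for the defender (2<5, 1<6); eliminate guard 2.
Row target 2 is strictly dominated by row target 1 (2>1); eliminate target 2.
Only (target 1, guard 3) remains, with payoff 2.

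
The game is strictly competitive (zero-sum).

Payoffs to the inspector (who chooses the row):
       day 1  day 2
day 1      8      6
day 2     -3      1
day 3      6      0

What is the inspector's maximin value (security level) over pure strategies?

The worst-case payoff for each row is day 1: 6, day 2: -3, day 3: 0.
The best of these is 6.

6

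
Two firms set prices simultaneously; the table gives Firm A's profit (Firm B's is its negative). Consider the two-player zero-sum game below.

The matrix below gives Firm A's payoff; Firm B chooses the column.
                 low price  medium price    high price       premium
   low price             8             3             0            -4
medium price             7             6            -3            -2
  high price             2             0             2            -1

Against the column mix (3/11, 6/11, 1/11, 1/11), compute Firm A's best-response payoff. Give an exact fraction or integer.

52/11

low price: (8)·(3/11) + (3)·(6/11) + (0)·(1/11) + (-4)·(1/11) = 38/11.
medium price: (7)·(3/11) + (6)·(6/11) + (-3)·(1/11) + (-2)·(1/11) = 52/11.
high price: (2)·(3/11) + (0)·(6/11) + (2)·(1/11) + (-1)·(1/11) = 7/11.
The best pure response is medium price with expected payoff 52/11.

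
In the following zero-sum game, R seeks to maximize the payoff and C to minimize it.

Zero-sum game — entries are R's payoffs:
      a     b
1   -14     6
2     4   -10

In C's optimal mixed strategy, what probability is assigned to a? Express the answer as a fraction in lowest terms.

8/17

Row minima are -14 and -10, so R's maximin is -10; column maxima are 4 and 6, so C's minimax is 4. These differ, so the equilibrium is in mixed strategies.
Let C play a with probability q. R is indifferent when −14q + 6(1−q) = 4q − 10(1−q), giving q = 8/17.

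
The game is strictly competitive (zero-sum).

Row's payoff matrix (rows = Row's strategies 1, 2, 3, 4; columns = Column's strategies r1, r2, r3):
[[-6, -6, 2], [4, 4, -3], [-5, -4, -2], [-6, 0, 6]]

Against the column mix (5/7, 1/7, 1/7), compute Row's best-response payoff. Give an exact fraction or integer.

3

1: (-6)·(5/7) + (-6)·(1/7) + (2)·(1/7) = -34/7.
2: (4)·(5/7) + (4)·(1/7) + (-3)·(1/7) = 3.
3: (-5)·(5/7) + (-4)·(1/7) + (-2)·(1/7) = -31/7.
4: (-6)·(5/7) + (0)·(1/7) + (6)·(1/7) = -24/7.
The best pure response is 2 with expected payoff 3.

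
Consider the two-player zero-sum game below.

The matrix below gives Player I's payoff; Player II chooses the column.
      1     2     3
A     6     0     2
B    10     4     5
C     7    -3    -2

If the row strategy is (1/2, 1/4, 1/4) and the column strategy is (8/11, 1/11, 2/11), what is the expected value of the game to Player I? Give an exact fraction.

247/44

Against (8/11, 1/11, 2/11), each row's expected payoff is A: 52/11; B: 94/11; C: 49/11.
Taking the (1/2, 1/4, 1/4)-weighted average: (1/2)·(52/11) + (1/4)·(94/11) + (1/4)·(49/11) = 247/44.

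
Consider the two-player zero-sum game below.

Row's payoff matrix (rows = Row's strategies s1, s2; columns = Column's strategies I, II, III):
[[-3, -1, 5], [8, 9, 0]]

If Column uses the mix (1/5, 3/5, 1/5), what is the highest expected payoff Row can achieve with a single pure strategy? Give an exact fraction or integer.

s1: (-3)·(1/5) + (-1)·(3/5) + (5)·(1/5) = -1/5.
s2: (8)·(1/5) + (9)·(3/5) + (0)·(1/5) = 7.
The best pure response is s2 with expected payoff 7.

7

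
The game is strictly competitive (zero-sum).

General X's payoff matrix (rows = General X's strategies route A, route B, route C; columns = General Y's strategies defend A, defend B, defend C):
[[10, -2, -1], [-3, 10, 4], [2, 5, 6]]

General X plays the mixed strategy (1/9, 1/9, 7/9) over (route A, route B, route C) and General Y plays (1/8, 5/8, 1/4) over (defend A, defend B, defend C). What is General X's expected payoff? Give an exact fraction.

Against (1/8, 5/8, 1/4), each row's expected payoff is route A: -1/4; route B: 55/8; route C: 39/8.
Taking the (1/9, 1/9, 7/9)-weighted average: (1/9)·(-1/4) + (1/9)·(55/8) + (7/9)·(39/8) = 163/36.

163/36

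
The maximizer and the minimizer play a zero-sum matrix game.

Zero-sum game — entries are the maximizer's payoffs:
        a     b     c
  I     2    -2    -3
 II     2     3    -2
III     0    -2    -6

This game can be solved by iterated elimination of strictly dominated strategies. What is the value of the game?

Column b is strictly dominated by c for the minimizer (-3<-2, -2<3, -6<-2); eliminate b.
Column a is strictly dominated by c for the minimizer (-3<2, -2<2, -6<0); eliminate a.
Row I is strictly dominated by row II (-2>-3); eliminate I.
Row III is strictly dominated by row II (-2>-6); eliminate III.
Only (II, c) remains, with payoff -2.

-2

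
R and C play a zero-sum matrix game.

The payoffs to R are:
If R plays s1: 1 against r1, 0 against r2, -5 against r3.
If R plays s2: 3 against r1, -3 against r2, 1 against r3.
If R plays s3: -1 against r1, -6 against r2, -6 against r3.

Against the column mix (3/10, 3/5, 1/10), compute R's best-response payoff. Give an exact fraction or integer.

-1/5

s1: (1)·(3/10) + (0)·(3/5) + (-5)·(1/10) = -1/5.
s2: (3)·(3/10) + (-3)·(3/5) + (1)·(1/10) = -4/5.
s3: (-1)·(3/10) + (-6)·(3/5) + (-6)·(1/10) = -9/2.
The best pure response is s1 with expected payoff -1/5.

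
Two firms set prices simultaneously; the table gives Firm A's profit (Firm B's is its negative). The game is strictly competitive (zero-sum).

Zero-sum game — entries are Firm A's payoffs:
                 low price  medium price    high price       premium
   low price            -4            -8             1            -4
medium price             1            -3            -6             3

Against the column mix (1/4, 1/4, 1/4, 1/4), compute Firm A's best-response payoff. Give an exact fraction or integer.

-5/4

low price: (-4)·(1/4) + (-8)·(1/4) + (1)·(1/4) + (-4)·(1/4) = -15/4.
medium price: (1)·(1/4) + (-3)·(1/4) + (-6)·(1/4) + (3)·(1/4) = -5/4.
The best pure response is medium price with expected payoff -5/4.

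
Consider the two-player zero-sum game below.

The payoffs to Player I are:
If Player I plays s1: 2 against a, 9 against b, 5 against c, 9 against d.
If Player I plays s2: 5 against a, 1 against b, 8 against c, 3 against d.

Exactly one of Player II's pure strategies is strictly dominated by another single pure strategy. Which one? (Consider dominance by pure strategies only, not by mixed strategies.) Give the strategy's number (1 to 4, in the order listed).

Player II prefers columns that give Player I less. Compare c with a: 2 < 5, 5 < 8.
So a strictly dominates c for Player II; c is strictly dominated.

3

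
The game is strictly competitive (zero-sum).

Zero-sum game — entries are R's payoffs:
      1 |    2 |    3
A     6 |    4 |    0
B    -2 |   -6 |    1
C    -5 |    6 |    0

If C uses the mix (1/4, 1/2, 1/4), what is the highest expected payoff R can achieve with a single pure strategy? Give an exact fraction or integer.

7/2

A: (6)·(1/4) + (4)·(1/2) + (0)·(1/4) = 7/2.
B: (-2)·(1/4) + (-6)·(1/2) + (1)·(1/4) = -13/4.
C: (-5)·(1/4) + (6)·(1/2) + (0)·(1/4) = 7/4.
The best pure response is A with expected payoff 7/2.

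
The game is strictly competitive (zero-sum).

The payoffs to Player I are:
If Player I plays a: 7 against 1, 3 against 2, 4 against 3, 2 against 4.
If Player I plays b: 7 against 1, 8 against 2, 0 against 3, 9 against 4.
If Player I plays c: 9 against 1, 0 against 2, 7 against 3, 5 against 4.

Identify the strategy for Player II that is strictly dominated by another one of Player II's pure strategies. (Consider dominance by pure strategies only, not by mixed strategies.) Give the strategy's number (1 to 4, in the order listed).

Player II prefers columns that give Player I less. Compare 1 with 3: 4 < 7, 0 < 7, 7 < 9.
So 3 strictly dominates 1 for Player II; 1 is strictly dominated.

1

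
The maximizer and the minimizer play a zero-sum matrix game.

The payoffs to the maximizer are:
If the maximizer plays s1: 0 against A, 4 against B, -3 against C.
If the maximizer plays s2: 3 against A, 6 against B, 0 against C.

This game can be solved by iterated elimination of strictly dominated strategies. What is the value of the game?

0

Row s1 is strictly dominated by row s2 (3>0, 6>4, 0>-3); eliminate s1.
Column A is strictly dominated by C for the minimizer (0<3); eliminate A.
Column B is strictly dominated by C for the minimizer (0<6); eliminate B.
Only (s2, C) remains, with payoff 0.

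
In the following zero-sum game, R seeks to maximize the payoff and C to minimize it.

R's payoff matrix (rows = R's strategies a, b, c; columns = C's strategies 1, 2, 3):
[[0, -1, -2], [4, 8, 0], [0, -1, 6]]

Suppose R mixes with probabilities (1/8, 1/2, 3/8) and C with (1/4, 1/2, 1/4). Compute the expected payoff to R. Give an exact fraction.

11/4

Against (1/4, 1/2, 1/4), each row's expected payoff is a: -1; b: 5; c: 1.
Taking the (1/8, 1/2, 3/8)-weighted average: (1/8)·(-1) + (1/2)·(5) + (3/8)·(1) = 11/4.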